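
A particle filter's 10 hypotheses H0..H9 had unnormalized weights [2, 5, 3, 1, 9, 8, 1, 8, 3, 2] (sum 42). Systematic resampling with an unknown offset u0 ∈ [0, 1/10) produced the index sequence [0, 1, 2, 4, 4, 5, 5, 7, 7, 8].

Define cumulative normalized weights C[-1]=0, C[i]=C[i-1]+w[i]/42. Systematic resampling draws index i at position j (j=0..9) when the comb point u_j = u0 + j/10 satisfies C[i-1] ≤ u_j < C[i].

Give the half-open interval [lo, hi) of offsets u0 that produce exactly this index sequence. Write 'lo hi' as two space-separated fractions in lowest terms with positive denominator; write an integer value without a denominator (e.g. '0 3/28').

0 4/105

C = [1/21, 1/6, 5/21, 11/42, 10/21, 2/3, 29/42, 37/42, 20/21, 1]
j=0 picked index 0: u0 ∈ [0, 1/21)
j=1 picked index 1: u0 ∈ [-11/210, 1/15)
j=2 picked index 2: u0 ∈ [-1/30, 4/105)
j=3 picked index 4: u0 ∈ [-4/105, 37/210)
j=4 picked index 4: u0 ∈ [-29/210, 8/105)
j=5 picked index 5: u0 ∈ [-1/42, 1/6)
j=6 picked index 5: u0 ∈ [-13/105, 1/15)
j=7 picked index 7: u0 ∈ [-1/105, 19/105)
j=8 picked index 7: u0 ∈ [-23/210, 17/210)
j=9 picked index 8: u0 ∈ [-2/105, 11/210)
intersection: [0, 4/105)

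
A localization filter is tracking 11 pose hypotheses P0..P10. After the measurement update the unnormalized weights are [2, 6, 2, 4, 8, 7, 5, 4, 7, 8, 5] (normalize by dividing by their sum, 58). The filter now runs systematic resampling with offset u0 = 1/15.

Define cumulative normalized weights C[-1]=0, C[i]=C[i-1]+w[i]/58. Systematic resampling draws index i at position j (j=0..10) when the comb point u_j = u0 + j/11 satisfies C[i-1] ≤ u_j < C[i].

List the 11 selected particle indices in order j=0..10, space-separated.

C = [1/29, 4/29, 5/29, 7/29, 11/29, 1/2, 17/29, 19/29, 45/58, 53/58, 1]
j=0: u_0=1/15 ∈ [1/29, 4/29) → index 1
j=1: u_1=26/165 ∈ [4/29, 5/29) → index 2
j=2: u_2=41/165 ∈ [7/29, 11/29) → index 4
j=3: u_3=56/165 ∈ [7/29, 11/29) → index 4
j=4: u_4=71/165 ∈ [11/29, 1/2) → index 5
j=5: u_5=86/165 ∈ [1/2, 17/29) → index 6
j=6: u_6=101/165 ∈ [17/29, 19/29) → index 7
j=7: u_7=116/165 ∈ [19/29, 45/58) → index 8
j=8: u_8=131/165 ∈ [45/58, 53/58) → index 9
j=9: u_9=146/165 ∈ [45/58, 53/58) → index 9
j=10: u_10=161/165 ∈ [53/58, 1) → index 10

1 2 4 4 5 6 7 8 9 9 10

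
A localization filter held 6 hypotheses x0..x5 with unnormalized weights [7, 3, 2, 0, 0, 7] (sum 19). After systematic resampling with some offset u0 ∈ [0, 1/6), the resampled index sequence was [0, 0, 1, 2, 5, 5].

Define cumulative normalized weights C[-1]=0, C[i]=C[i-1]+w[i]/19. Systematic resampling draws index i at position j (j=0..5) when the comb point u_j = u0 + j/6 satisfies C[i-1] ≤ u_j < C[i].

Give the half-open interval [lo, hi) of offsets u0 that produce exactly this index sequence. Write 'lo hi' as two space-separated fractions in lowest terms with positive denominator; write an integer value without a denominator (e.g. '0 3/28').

C = [7/19, 10/19, 12/19, 12/19, 12/19, 1]
j=0 picked index 0: u0 ∈ [0, 7/19)
j=1 picked index 0: u0 ∈ [-1/6, 23/114)
j=2 picked index 1: u0 ∈ [2/57, 11/57)
j=3 picked index 2: u0 ∈ [1/38, 5/38)
j=4 picked index 5: u0 ∈ [-2/57, 1/3)
j=5 picked index 5: u0 ∈ [-23/114, 1/6)
intersection: [2/57, 5/38)

2/57 5/38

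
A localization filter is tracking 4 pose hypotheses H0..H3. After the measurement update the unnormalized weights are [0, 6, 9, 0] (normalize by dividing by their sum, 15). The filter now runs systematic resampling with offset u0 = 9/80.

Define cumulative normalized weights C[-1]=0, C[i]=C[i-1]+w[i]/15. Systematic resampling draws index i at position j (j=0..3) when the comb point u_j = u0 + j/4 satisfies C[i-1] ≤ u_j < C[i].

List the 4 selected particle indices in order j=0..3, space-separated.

C = [0, 2/5, 1, 1]
j=0: u_0=9/80 ∈ [0, 2/5) → index 1
j=1: u_1=29/80 ∈ [0, 2/5) → index 1
j=2: u_2=49/80 ∈ [2/5, 1) → index 2
j=3: u_3=69/80 ∈ [2/5, 1) → index 2

1 1 2 2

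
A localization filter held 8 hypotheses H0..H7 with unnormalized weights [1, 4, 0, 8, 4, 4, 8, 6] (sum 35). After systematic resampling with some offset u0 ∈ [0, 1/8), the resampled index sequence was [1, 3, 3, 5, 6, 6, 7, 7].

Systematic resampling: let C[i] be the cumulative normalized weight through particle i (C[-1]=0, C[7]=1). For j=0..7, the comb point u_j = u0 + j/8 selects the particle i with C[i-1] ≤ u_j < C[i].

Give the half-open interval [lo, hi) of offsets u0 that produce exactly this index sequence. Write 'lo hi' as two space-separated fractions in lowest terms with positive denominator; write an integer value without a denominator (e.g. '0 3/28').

31/280 17/140

C = [1/35, 1/7, 1/7, 13/35, 17/35, 3/5, 29/35, 1]
j=0 picked index 1: u0 ∈ [1/35, 1/7)
j=1 picked index 3: u0 ∈ [1/56, 69/280)
j=2 picked index 3: u0 ∈ [-3/28, 17/140)
j=3 picked index 5: u0 ∈ [31/280, 9/40)
j=4 picked index 6: u0 ∈ [1/10, 23/70)
j=5 picked index 6: u0 ∈ [-1/40, 57/280)
j=6 picked index 7: u0 ∈ [11/140, 1/4)
j=7 picked index 7: u0 ∈ [-13/280, 1/8)
intersection: [31/280, 17/140)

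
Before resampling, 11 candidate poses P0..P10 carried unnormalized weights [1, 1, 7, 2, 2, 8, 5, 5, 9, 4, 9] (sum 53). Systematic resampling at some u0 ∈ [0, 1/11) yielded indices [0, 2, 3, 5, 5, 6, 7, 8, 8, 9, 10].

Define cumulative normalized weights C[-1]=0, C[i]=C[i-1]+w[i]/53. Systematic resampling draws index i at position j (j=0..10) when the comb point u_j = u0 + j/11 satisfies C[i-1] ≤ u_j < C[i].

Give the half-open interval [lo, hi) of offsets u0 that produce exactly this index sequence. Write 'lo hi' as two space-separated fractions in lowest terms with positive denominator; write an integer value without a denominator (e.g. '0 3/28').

0 7/583

C = [1/53, 2/53, 9/53, 11/53, 13/53, 21/53, 26/53, 31/53, 40/53, 44/53, 1]
j=0 picked index 0: u0 ∈ [0, 1/53)
j=1 picked index 2: u0 ∈ [-31/583, 46/583)
j=2 picked index 3: u0 ∈ [-7/583, 15/583)
j=3 picked index 5: u0 ∈ [-16/583, 72/583)
j=4 picked index 5: u0 ∈ [-69/583, 19/583)
j=5 picked index 6: u0 ∈ [-34/583, 21/583)
j=6 picked index 7: u0 ∈ [-32/583, 23/583)
j=7 picked index 8: u0 ∈ [-30/583, 69/583)
j=8 picked index 8: u0 ∈ [-83/583, 16/583)
j=9 picked index 9: u0 ∈ [-37/583, 7/583)
j=10 picked index 10: u0 ∈ [-46/583, 1/11)
intersection: [0, 7/583)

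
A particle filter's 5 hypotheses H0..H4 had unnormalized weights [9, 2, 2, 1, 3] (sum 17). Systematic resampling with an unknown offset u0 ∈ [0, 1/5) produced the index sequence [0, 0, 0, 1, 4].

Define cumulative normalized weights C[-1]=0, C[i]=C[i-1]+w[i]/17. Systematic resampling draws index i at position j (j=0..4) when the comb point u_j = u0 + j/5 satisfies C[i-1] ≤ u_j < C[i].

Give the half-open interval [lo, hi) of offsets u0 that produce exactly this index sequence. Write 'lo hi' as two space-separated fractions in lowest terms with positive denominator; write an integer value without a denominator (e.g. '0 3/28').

2/85 4/85

C = [9/17, 11/17, 13/17, 14/17, 1]
j=0 picked index 0: u0 ∈ [0, 9/17)
j=1 picked index 0: u0 ∈ [-1/5, 28/85)
j=2 picked index 0: u0 ∈ [-2/5, 11/85)
j=3 picked index 1: u0 ∈ [-6/85, 4/85)
j=4 picked index 4: u0 ∈ [2/85, 1/5)
intersection: [2/85, 4/85)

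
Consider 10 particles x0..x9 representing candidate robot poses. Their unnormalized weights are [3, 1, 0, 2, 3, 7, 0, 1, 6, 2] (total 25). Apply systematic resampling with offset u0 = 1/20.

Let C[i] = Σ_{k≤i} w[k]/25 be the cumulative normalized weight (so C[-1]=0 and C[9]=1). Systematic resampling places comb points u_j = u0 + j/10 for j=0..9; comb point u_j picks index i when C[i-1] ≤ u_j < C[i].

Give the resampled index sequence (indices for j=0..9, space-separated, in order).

0 1 4 4 5 5 7 8 8 9

C = [3/25, 4/25, 4/25, 6/25, 9/25, 16/25, 16/25, 17/25, 23/25, 1]
j=0: u_0=1/20 ∈ [0, 3/25) → index 0
j=1: u_1=3/20 ∈ [3/25, 4/25) → index 1
j=2: u_2=1/4 ∈ [6/25, 9/25) → index 4
j=3: u_3=7/20 ∈ [6/25, 9/25) → index 4
j=4: u_4=9/20 ∈ [9/25, 16/25) → index 5
j=5: u_5=11/20 ∈ [9/25, 16/25) → index 5
j=6: u_6=13/20 ∈ [16/25, 17/25) → index 7
j=7: u_7=3/4 ∈ [17/25, 23/25) → index 8
j=8: u_8=17/20 ∈ [17/25, 23/25) → index 8
j=9: u_9=19/20 ∈ [23/25, 1) → index 9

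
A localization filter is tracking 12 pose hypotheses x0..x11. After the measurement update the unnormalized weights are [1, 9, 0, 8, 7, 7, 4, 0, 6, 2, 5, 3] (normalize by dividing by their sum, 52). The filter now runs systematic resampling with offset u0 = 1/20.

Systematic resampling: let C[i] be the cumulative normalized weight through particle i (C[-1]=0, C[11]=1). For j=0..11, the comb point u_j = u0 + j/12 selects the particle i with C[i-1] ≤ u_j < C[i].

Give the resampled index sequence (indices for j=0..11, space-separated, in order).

C = [1/52, 5/26, 5/26, 9/26, 25/52, 8/13, 9/13, 9/13, 21/26, 11/13, 49/52, 1]
j=0: u_0=1/20 ∈ [1/52, 5/26) → index 1
j=1: u_1=2/15 ∈ [1/52, 5/26) → index 1
j=2: u_2=13/60 ∈ [5/26, 9/26) → index 3
j=3: u_3=3/10 ∈ [5/26, 9/26) → index 3
j=4: u_4=23/60 ∈ [9/26, 25/52) → index 4
j=5: u_5=7/15 ∈ [9/26, 25/52) → index 4
j=6: u_6=11/20 ∈ [25/52, 8/13) → index 5
j=7: u_7=19/30 ∈ [8/13, 9/13) → index 6
j=8: u_8=43/60 ∈ [9/13, 21/26) → index 8
j=9: u_9=4/5 ∈ [9/13, 21/26) → index 8
j=10: u_10=53/60 ∈ [11/13, 49/52) → index 10
j=11: u_11=29/30 ∈ [49/52, 1) → index 11

1 1 3 3 4 4 5 6 8 8 10 11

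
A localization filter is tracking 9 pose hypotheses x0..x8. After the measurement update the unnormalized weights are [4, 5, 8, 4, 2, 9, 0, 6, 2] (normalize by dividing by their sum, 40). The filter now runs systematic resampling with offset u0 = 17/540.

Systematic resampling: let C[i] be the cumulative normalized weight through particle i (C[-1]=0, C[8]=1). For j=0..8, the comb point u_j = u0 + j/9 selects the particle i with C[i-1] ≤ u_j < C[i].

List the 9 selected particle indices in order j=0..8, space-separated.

C = [1/10, 9/40, 17/40, 21/40, 23/40, 4/5, 4/5, 19/20, 1]
j=0: u_0=17/540 ∈ [0, 1/10) → index 0
j=1: u_1=77/540 ∈ [1/10, 9/40) → index 1
j=2: u_2=137/540 ∈ [9/40, 17/40) → index 2
j=3: u_3=197/540 ∈ [9/40, 17/40) → index 2
j=4: u_4=257/540 ∈ [17/40, 21/40) → index 3
j=5: u_5=317/540 ∈ [23/40, 4/5) → index 5
j=6: u_6=377/540 ∈ [23/40, 4/5) → index 5
j=7: u_7=437/540 ∈ [4/5, 19/20) → index 7
j=8: u_8=497/540 ∈ [4/5, 19/20) → index 7

0 1 2 2 3 5 5 7 7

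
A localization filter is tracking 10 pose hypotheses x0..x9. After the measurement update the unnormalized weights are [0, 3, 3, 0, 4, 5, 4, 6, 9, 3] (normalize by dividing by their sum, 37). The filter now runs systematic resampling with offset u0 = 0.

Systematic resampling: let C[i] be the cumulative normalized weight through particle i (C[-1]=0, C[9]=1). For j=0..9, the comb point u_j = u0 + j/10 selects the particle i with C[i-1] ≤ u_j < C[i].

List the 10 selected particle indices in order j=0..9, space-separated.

C = [0, 3/37, 6/37, 6/37, 10/37, 15/37, 19/37, 25/37, 34/37, 1]
j=0: u_0=0 ∈ [0, 3/37) → index 1
j=1: u_1=1/10 ∈ [3/37, 6/37) → index 2
j=2: u_2=1/5 ∈ [6/37, 10/37) → index 4
j=3: u_3=3/10 ∈ [10/37, 15/37) → index 5
j=4: u_4=2/5 ∈ [10/37, 15/37) → index 5
j=5: u_5=1/2 ∈ [15/37, 19/37) → index 6
j=6: u_6=3/5 ∈ [19/37, 25/37) → index 7
j=7: u_7=7/10 ∈ [25/37, 34/37) → index 8
j=8: u_8=4/5 ∈ [25/37, 34/37) → index 8
j=9: u_9=9/10 ∈ [25/37, 34/37) → index 8

1 2 4 5 5 6 7 8 8 8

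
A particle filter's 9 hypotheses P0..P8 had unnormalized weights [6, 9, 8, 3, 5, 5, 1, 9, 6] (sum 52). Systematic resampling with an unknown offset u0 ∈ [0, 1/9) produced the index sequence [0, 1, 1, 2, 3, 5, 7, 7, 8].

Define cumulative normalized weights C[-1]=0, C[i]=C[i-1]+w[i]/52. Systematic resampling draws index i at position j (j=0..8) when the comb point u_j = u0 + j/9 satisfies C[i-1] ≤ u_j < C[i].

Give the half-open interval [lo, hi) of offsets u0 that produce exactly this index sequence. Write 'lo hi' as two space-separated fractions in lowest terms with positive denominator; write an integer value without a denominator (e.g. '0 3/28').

C = [3/26, 15/52, 23/52, 1/2, 31/52, 9/13, 37/52, 23/26, 1]
j=0 picked index 0: u0 ∈ [0, 3/26)
j=1 picked index 1: u0 ∈ [1/234, 83/468)
j=2 picked index 1: u0 ∈ [-25/234, 31/468)
j=3 picked index 2: u0 ∈ [-7/156, 17/156)
j=4 picked index 3: u0 ∈ [-1/468, 1/18)
j=5 picked index 5: u0 ∈ [19/468, 16/117)
j=6 picked index 7: u0 ∈ [7/156, 17/78)
j=7 picked index 7: u0 ∈ [-31/468, 25/234)
j=8 picked index 8: u0 ∈ [-1/234, 1/9)
intersection: [7/156, 1/18)

7/156 1/18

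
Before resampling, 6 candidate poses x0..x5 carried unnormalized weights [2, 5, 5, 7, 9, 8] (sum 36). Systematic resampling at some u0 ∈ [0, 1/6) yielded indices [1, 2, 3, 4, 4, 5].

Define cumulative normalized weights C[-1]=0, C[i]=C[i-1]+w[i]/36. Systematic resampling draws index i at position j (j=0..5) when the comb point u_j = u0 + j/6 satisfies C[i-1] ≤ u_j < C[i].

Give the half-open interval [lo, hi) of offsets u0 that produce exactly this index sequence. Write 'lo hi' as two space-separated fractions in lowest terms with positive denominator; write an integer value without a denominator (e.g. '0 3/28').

1/18 1/9

C = [1/18, 7/36, 1/3, 19/36, 7/9, 1]
j=0 picked index 1: u0 ∈ [1/18, 7/36)
j=1 picked index 2: u0 ∈ [1/36, 1/6)
j=2 picked index 3: u0 ∈ [0, 7/36)
j=3 picked index 4: u0 ∈ [1/36, 5/18)
j=4 picked index 4: u0 ∈ [-5/36, 1/9)
j=5 picked index 5: u0 ∈ [-1/18, 1/6)
intersection: [1/18, 1/9)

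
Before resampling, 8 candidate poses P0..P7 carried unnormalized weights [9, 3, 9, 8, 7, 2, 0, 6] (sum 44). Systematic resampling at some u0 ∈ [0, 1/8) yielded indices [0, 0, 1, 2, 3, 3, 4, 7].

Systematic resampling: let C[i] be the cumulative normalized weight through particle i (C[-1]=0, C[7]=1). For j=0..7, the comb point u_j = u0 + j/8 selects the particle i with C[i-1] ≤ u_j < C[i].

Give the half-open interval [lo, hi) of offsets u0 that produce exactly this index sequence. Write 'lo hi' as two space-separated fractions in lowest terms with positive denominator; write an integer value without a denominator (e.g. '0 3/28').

0 1/44

C = [9/44, 3/11, 21/44, 29/44, 9/11, 19/22, 19/22, 1]
j=0 picked index 0: u0 ∈ [0, 9/44)
j=1 picked index 0: u0 ∈ [-1/8, 7/88)
j=2 picked index 1: u0 ∈ [-1/22, 1/44)
j=3 picked index 2: u0 ∈ [-9/88, 9/88)
j=4 picked index 3: u0 ∈ [-1/44, 7/44)
j=5 picked index 3: u0 ∈ [-13/88, 3/88)
j=6 picked index 4: u0 ∈ [-1/11, 3/44)
j=7 picked index 7: u0 ∈ [-1/88, 1/8)
intersection: [0, 1/44)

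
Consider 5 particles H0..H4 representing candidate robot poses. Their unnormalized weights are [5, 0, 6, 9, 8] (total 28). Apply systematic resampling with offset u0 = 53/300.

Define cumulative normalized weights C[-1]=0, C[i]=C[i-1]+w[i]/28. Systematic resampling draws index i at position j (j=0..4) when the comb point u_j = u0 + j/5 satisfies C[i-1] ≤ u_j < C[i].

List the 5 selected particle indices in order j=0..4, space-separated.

0 2 3 4 4

C = [5/28, 5/28, 11/28, 5/7, 1]
j=0: u_0=53/300 ∈ [0, 5/28) → index 0
j=1: u_1=113/300 ∈ [5/28, 11/28) → index 2
j=2: u_2=173/300 ∈ [11/28, 5/7) → index 3
j=3: u_3=233/300 ∈ [5/7, 1) → index 4
j=4: u_4=293/300 ∈ [5/7, 1) → index 4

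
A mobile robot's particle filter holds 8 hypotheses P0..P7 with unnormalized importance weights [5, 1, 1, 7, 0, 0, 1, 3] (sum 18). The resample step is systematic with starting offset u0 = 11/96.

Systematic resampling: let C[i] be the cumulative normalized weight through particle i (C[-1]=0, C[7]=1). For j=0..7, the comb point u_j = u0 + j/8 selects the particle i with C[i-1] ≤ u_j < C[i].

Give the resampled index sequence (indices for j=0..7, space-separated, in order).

C = [5/18, 1/3, 7/18, 7/9, 7/9, 7/9, 5/6, 1]
j=0: u_0=11/96 ∈ [0, 5/18) → index 0
j=1: u_1=23/96 ∈ [0, 5/18) → index 0
j=2: u_2=35/96 ∈ [1/3, 7/18) → index 2
j=3: u_3=47/96 ∈ [7/18, 7/9) → index 3
j=4: u_4=59/96 ∈ [7/18, 7/9) → index 3
j=5: u_5=71/96 ∈ [7/18, 7/9) → index 3
j=6: u_6=83/96 ∈ [5/6, 1) → index 7
j=7: u_7=95/96 ∈ [5/6, 1) → index 7

0 0 2 3 3 3 7 7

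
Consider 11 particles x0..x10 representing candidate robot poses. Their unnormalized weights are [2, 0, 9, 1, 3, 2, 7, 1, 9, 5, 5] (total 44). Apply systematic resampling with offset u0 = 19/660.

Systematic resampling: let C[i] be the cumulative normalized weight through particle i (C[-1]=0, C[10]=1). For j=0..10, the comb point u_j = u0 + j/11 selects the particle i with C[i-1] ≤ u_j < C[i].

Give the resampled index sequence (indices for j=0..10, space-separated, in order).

0 2 2 4 6 6 8 8 8 9 10

C = [1/22, 1/22, 1/4, 3/11, 15/44, 17/44, 6/11, 25/44, 17/22, 39/44, 1]
j=0: u_0=19/660 ∈ [0, 1/22) → index 0
j=1: u_1=79/660 ∈ [1/22, 1/4) → index 2
j=2: u_2=139/660 ∈ [1/22, 1/4) → index 2
j=3: u_3=199/660 ∈ [3/11, 15/44) → index 4
j=4: u_4=259/660 ∈ [17/44, 6/11) → index 6
j=5: u_5=29/60 ∈ [17/44, 6/11) → index 6
j=6: u_6=379/660 ∈ [25/44, 17/22) → index 8
j=7: u_7=439/660 ∈ [25/44, 17/22) → index 8
j=8: u_8=499/660 ∈ [25/44, 17/22) → index 8
j=9: u_9=559/660 ∈ [17/22, 39/44) → index 9
j=10: u_10=619/660 ∈ [39/44, 1) → index 10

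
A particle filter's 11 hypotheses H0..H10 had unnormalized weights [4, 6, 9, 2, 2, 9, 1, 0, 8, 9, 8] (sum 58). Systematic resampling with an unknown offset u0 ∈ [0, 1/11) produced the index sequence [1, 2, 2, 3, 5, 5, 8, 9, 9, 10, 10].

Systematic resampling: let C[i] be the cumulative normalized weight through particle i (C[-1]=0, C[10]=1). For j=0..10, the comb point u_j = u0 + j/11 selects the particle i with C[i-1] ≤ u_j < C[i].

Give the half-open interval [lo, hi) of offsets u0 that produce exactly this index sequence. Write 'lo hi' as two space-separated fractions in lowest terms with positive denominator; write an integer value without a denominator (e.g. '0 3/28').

C = [2/29, 5/29, 19/58, 21/58, 23/58, 16/29, 33/58, 33/58, 41/58, 25/29, 1]
j=0 picked index 1: u0 ∈ [2/29, 5/29)
j=1 picked index 2: u0 ∈ [26/319, 151/638)
j=2 picked index 2: u0 ∈ [-3/319, 93/638)
j=3 picked index 3: u0 ∈ [35/638, 57/638)
j=4 picked index 5: u0 ∈ [21/638, 60/319)
j=5 picked index 5: u0 ∈ [-37/638, 31/319)
j=6 picked index 8: u0 ∈ [15/638, 103/638)
j=7 picked index 9: u0 ∈ [45/638, 72/319)
j=8 picked index 9: u0 ∈ [-13/638, 43/319)
j=9 picked index 10: u0 ∈ [14/319, 2/11)
j=10 picked index 10: u0 ∈ [-15/319, 1/11)
intersection: [26/319, 57/638)

26/319 57/638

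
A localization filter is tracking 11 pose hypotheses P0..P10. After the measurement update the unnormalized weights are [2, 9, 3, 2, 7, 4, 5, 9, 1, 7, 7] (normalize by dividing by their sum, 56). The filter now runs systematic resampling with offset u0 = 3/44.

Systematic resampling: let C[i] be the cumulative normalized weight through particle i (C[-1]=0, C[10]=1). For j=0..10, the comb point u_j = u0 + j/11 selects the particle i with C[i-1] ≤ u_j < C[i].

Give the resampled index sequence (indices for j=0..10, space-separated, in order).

1 1 3 4 5 6 7 7 9 10 10

C = [1/28, 11/56, 1/4, 2/7, 23/56, 27/56, 4/7, 41/56, 3/4, 7/8, 1]
j=0: u_0=3/44 ∈ [1/28, 11/56) → index 1
j=1: u_1=7/44 ∈ [1/28, 11/56) → index 1
j=2: u_2=1/4 ∈ [1/4, 2/7) → index 3
j=3: u_3=15/44 ∈ [2/7, 23/56) → index 4
j=4: u_4=19/44 ∈ [23/56, 27/56) → index 5
j=5: u_5=23/44 ∈ [27/56, 4/7) → index 6
j=6: u_6=27/44 ∈ [4/7, 41/56) → index 7
j=7: u_7=31/44 ∈ [4/7, 41/56) → index 7
j=8: u_8=35/44 ∈ [3/4, 7/8) → index 9
j=9: u_9=39/44 ∈ [7/8, 1) → index 10
j=10: u_10=43/44 ∈ [7/8, 1) → index 10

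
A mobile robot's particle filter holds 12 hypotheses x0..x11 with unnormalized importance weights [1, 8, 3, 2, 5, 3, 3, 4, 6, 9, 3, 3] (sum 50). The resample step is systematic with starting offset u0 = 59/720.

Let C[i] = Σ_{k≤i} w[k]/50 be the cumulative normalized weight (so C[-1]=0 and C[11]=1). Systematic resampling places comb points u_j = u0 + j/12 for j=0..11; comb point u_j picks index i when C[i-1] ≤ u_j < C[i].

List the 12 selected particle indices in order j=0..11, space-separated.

C = [1/50, 9/50, 6/25, 7/25, 19/50, 11/25, 1/2, 29/50, 7/10, 22/25, 47/50, 1]
j=0: u_0=59/720 ∈ [1/50, 9/50) → index 1
j=1: u_1=119/720 ∈ [1/50, 9/50) → index 1
j=2: u_2=179/720 ∈ [6/25, 7/25) → index 3
j=3: u_3=239/720 ∈ [7/25, 19/50) → index 4
j=4: u_4=299/720 ∈ [19/50, 11/25) → index 5
j=5: u_5=359/720 ∈ [11/25, 1/2) → index 6
j=6: u_6=419/720 ∈ [29/50, 7/10) → index 8
j=7: u_7=479/720 ∈ [29/50, 7/10) → index 8
j=8: u_8=539/720 ∈ [7/10, 22/25) → index 9
j=9: u_9=599/720 ∈ [7/10, 22/25) → index 9
j=10: u_10=659/720 ∈ [22/25, 47/50) → index 10
j=11: u_11=719/720 ∈ [47/50, 1) → index 11

1 1 3 4 5 6 8 8 9 9 10 11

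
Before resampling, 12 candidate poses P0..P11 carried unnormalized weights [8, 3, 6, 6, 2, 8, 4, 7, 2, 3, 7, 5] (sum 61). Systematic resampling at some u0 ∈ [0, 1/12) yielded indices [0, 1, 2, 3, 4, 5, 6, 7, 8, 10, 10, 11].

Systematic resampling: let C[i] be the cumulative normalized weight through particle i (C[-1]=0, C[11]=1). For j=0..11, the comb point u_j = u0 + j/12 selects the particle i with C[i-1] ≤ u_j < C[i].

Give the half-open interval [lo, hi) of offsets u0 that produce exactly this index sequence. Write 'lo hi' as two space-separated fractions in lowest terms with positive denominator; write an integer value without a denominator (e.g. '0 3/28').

10/183 14/183

C = [8/61, 11/61, 17/61, 23/61, 25/61, 33/61, 37/61, 44/61, 46/61, 49/61, 56/61, 1]
j=0 picked index 0: u0 ∈ [0, 8/61)
j=1 picked index 1: u0 ∈ [35/732, 71/732)
j=2 picked index 2: u0 ∈ [5/366, 41/366)
j=3 picked index 3: u0 ∈ [7/244, 31/244)
j=4 picked index 4: u0 ∈ [8/183, 14/183)
j=5 picked index 5: u0 ∈ [-5/732, 91/732)
j=6 picked index 6: u0 ∈ [5/122, 13/122)
j=7 picked index 7: u0 ∈ [17/732, 101/732)
j=8 picked index 8: u0 ∈ [10/183, 16/183)
j=9 picked index 10: u0 ∈ [13/244, 41/244)
j=10 picked index 10: u0 ∈ [-11/366, 31/366)
j=11 picked index 11: u0 ∈ [1/732, 1/12)
intersection: [10/183, 14/183)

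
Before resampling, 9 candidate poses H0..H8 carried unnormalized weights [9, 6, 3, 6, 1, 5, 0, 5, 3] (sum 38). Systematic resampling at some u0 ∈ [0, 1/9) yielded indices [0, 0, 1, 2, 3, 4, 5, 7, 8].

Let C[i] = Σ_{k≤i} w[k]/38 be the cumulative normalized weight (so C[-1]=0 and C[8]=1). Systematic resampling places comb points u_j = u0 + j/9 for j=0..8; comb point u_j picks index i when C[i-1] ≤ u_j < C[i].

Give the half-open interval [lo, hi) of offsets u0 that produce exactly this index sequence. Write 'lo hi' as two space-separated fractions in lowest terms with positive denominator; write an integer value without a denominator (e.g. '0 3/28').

C = [9/38, 15/38, 9/19, 12/19, 25/38, 15/19, 15/19, 35/38, 1]
j=0 picked index 0: u0 ∈ [0, 9/38)
j=1 picked index 0: u0 ∈ [-1/9, 43/342)
j=2 picked index 1: u0 ∈ [5/342, 59/342)
j=3 picked index 2: u0 ∈ [7/114, 8/57)
j=4 picked index 3: u0 ∈ [5/171, 32/171)
j=5 picked index 4: u0 ∈ [13/171, 35/342)
j=6 picked index 5: u0 ∈ [-1/114, 7/57)
j=7 picked index 7: u0 ∈ [2/171, 49/342)
j=8 picked index 8: u0 ∈ [11/342, 1/9)
intersection: [13/171, 35/342)

13/171 35/342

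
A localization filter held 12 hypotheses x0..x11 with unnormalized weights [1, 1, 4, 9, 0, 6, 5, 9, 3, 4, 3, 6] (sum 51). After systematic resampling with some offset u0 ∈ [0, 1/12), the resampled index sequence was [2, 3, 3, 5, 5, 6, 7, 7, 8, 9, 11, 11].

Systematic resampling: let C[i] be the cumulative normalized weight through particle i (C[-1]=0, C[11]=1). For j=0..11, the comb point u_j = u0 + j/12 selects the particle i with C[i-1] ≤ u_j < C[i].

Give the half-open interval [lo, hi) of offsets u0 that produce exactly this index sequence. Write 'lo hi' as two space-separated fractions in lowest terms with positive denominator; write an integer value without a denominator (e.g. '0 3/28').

C = [1/51, 2/51, 2/17, 5/17, 5/17, 7/17, 26/51, 35/51, 38/51, 14/17, 15/17, 1]
j=0 picked index 2: u0 ∈ [2/51, 2/17)
j=1 picked index 3: u0 ∈ [7/204, 43/204)
j=2 picked index 3: u0 ∈ [-5/102, 13/102)
j=3 picked index 5: u0 ∈ [3/68, 11/68)
j=4 picked index 5: u0 ∈ [-2/51, 4/51)
j=5 picked index 6: u0 ∈ [-1/204, 19/204)
j=6 picked index 7: u0 ∈ [1/102, 19/102)
j=7 picked index 7: u0 ∈ [-5/68, 7/68)
j=8 picked index 8: u0 ∈ [1/51, 4/51)
j=9 picked index 9: u0 ∈ [-1/204, 5/68)
j=10 picked index 11: u0 ∈ [5/102, 1/6)
j=11 picked index 11: u0 ∈ [-7/204, 1/12)
intersection: [5/102, 5/68)

5/102 5/68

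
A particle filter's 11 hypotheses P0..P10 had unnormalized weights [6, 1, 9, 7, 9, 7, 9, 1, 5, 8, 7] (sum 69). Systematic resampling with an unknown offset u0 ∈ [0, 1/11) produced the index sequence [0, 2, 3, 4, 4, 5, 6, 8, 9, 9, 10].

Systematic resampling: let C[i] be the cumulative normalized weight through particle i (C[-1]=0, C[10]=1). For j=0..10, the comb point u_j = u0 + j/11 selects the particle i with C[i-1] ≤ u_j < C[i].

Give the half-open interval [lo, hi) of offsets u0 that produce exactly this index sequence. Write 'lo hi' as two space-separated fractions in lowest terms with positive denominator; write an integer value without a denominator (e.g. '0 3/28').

C = [2/23, 7/69, 16/69, 1/3, 32/69, 13/23, 16/23, 49/69, 18/23, 62/69, 1]
j=0 picked index 0: u0 ∈ [0, 2/23)
j=1 picked index 2: u0 ∈ [8/759, 107/759)
j=2 picked index 3: u0 ∈ [38/759, 5/33)
j=3 picked index 4: u0 ∈ [2/33, 145/759)
j=4 picked index 4: u0 ∈ [-1/33, 76/759)
j=5 picked index 5: u0 ∈ [7/759, 28/253)
j=6 picked index 6: u0 ∈ [5/253, 38/253)
j=7 picked index 8: u0 ∈ [56/759, 37/253)
j=8 picked index 9: u0 ∈ [14/253, 130/759)
j=9 picked index 9: u0 ∈ [-9/253, 61/759)
j=10 picked index 10: u0 ∈ [-8/759, 1/11)
intersection: [56/759, 61/759)

56/759 61/759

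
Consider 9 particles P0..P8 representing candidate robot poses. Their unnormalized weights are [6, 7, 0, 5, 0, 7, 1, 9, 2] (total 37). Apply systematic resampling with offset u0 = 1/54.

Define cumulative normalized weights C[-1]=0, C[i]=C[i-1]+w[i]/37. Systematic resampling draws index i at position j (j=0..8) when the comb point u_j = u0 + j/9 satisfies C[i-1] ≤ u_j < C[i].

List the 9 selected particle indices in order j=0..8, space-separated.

0 0 1 3 3 5 6 7 7

C = [6/37, 13/37, 13/37, 18/37, 18/37, 25/37, 26/37, 35/37, 1]
j=0: u_0=1/54 ∈ [0, 6/37) → index 0
j=1: u_1=7/54 ∈ [0, 6/37) → index 0
j=2: u_2=13/54 ∈ [6/37, 13/37) → index 1
j=3: u_3=19/54 ∈ [13/37, 18/37) → index 3
j=4: u_4=25/54 ∈ [13/37, 18/37) → index 3
j=5: u_5=31/54 ∈ [18/37, 25/37) → index 5
j=6: u_6=37/54 ∈ [25/37, 26/37) → index 6
j=7: u_7=43/54 ∈ [26/37, 35/37) → index 7
j=8: u_8=49/54 ∈ [26/37, 35/37) → index 7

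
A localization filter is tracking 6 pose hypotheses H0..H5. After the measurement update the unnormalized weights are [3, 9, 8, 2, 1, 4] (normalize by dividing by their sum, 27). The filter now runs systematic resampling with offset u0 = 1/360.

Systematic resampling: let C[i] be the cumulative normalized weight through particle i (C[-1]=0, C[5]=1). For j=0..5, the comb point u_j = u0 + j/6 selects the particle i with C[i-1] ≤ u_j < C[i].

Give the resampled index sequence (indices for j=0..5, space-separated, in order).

0 1 1 2 2 4

C = [1/9, 4/9, 20/27, 22/27, 23/27, 1]
j=0: u_0=1/360 ∈ [0, 1/9) → index 0
j=1: u_1=61/360 ∈ [1/9, 4/9) → index 1
j=2: u_2=121/360 ∈ [1/9, 4/9) → index 1
j=3: u_3=181/360 ∈ [4/9, 20/27) → index 2
j=4: u_4=241/360 ∈ [4/9, 20/27) → index 2
j=5: u_5=301/360 ∈ [22/27, 23/27) → index 4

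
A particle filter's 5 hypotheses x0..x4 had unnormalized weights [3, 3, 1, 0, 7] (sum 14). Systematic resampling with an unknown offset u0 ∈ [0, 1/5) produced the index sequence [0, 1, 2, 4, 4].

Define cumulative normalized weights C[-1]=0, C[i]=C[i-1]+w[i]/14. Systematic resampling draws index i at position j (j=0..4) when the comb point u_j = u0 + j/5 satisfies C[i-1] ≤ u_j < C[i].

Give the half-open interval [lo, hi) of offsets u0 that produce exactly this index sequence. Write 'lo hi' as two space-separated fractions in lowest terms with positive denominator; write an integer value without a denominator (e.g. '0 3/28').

C = [3/14, 3/7, 1/2, 1/2, 1]
j=0 picked index 0: u0 ∈ [0, 3/14)
j=1 picked index 1: u0 ∈ [1/70, 8/35)
j=2 picked index 2: u0 ∈ [1/35, 1/10)
j=3 picked index 4: u0 ∈ [-1/10, 2/5)
j=4 picked index 4: u0 ∈ [-3/10, 1/5)
intersection: [1/35, 1/10)

1/35 1/10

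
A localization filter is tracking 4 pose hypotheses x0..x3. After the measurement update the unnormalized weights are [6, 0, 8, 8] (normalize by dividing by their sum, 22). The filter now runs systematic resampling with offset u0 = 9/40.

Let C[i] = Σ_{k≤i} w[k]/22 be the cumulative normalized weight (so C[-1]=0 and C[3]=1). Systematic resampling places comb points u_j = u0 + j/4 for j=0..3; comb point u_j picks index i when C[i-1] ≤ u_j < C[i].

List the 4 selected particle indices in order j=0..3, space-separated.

0 2 3 3

C = [3/11, 3/11, 7/11, 1]
j=0: u_0=9/40 ∈ [0, 3/11) → index 0
j=1: u_1=19/40 ∈ [3/11, 7/11) → index 2
j=2: u_2=29/40 ∈ [7/11, 1) → index 3
j=3: u_3=39/40 ∈ [7/11, 1) → index 3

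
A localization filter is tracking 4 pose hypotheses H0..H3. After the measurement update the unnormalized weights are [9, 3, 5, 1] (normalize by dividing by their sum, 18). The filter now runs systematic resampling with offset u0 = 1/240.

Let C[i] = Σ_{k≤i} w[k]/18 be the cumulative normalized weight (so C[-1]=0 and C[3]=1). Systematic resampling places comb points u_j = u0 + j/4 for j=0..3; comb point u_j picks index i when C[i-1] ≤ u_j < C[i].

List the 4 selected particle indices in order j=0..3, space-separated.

0 0 1 2

C = [1/2, 2/3, 17/18, 1]
j=0: u_0=1/240 ∈ [0, 1/2) → index 0
j=1: u_1=61/240 ∈ [0, 1/2) → index 0
j=2: u_2=121/240 ∈ [1/2, 2/3) → index 1
j=3: u_3=181/240 ∈ [2/3, 17/18) → index 2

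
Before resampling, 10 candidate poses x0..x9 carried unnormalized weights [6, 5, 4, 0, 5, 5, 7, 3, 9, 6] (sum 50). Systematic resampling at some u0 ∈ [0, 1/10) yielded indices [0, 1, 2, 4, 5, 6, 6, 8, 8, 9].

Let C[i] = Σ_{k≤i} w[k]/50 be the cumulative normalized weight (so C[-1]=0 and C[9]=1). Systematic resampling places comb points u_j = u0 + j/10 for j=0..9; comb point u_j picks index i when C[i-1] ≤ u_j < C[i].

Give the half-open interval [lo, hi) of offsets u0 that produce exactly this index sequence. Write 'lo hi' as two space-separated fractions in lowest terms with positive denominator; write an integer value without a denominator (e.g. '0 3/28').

1/50 1/25

C = [3/25, 11/50, 3/10, 3/10, 2/5, 1/2, 16/25, 7/10, 22/25, 1]
j=0 picked index 0: u0 ∈ [0, 3/25)
j=1 picked index 1: u0 ∈ [1/50, 3/25)
j=2 picked index 2: u0 ∈ [1/50, 1/10)
j=3 picked index 4: u0 ∈ [0, 1/10)
j=4 picked index 5: u0 ∈ [0, 1/10)
j=5 picked index 6: u0 ∈ [0, 7/50)
j=6 picked index 6: u0 ∈ [-1/10, 1/25)
j=7 picked index 8: u0 ∈ [0, 9/50)
j=8 picked index 8: u0 ∈ [-1/10, 2/25)
j=9 picked index 9: u0 ∈ [-1/50, 1/10)
intersection: [1/50, 1/25)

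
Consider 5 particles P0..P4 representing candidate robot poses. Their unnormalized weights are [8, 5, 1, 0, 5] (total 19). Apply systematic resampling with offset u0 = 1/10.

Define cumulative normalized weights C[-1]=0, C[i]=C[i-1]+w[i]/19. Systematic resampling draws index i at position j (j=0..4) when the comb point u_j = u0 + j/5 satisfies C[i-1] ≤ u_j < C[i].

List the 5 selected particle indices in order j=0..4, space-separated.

0 0 1 2 4

C = [8/19, 13/19, 14/19, 14/19, 1]
j=0: u_0=1/10 ∈ [0, 8/19) → index 0
j=1: u_1=3/10 ∈ [0, 8/19) → index 0
j=2: u_2=1/2 ∈ [8/19, 13/19) → index 1
j=3: u_3=7/10 ∈ [13/19, 14/19) → index 2
j=4: u_4=9/10 ∈ [14/19, 1) → index 4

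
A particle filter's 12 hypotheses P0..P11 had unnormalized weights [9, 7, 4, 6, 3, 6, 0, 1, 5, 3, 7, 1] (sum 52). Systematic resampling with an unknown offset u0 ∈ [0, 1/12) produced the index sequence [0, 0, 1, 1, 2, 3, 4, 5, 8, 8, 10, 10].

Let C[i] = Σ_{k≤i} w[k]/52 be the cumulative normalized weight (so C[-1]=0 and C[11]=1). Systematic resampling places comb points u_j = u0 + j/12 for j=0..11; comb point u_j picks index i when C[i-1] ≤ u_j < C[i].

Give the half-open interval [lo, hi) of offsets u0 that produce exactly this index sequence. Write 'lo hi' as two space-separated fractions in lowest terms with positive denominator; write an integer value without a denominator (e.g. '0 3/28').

1/39 1/26

C = [9/52, 4/13, 5/13, 1/2, 29/52, 35/52, 35/52, 9/13, 41/52, 11/13, 51/52, 1]
j=0 picked index 0: u0 ∈ [0, 9/52)
j=1 picked index 0: u0 ∈ [-1/12, 7/78)
j=2 picked index 1: u0 ∈ [1/156, 11/78)
j=3 picked index 1: u0 ∈ [-1/13, 3/52)
j=4 picked index 2: u0 ∈ [-1/39, 2/39)
j=5 picked index 3: u0 ∈ [-5/156, 1/12)
j=6 picked index 4: u0 ∈ [0, 3/52)
j=7 picked index 5: u0 ∈ [-1/39, 7/78)
j=8 picked index 8: u0 ∈ [1/39, 19/156)
j=9 picked index 8: u0 ∈ [-3/52, 1/26)
j=10 picked index 10: u0 ∈ [1/78, 23/156)
j=11 picked index 10: u0 ∈ [-11/156, 5/78)
intersection: [1/39, 1/26)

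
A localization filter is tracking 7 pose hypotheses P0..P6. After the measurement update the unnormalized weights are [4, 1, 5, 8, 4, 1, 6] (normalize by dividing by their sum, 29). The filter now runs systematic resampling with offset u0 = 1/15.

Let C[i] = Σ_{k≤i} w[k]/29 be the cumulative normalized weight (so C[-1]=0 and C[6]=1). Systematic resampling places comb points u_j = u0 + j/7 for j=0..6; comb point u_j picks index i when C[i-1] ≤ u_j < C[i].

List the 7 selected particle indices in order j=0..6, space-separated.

0 2 3 3 4 5 6

C = [4/29, 5/29, 10/29, 18/29, 22/29, 23/29, 1]
j=0: u_0=1/15 ∈ [0, 4/29) → index 0
j=1: u_1=22/105 ∈ [5/29, 10/29) → index 2
j=2: u_2=37/105 ∈ [10/29, 18/29) → index 3
j=3: u_3=52/105 ∈ [10/29, 18/29) → index 3
j=4: u_4=67/105 ∈ [18/29, 22/29) → index 4
j=5: u_5=82/105 ∈ [22/29, 23/29) → index 5
j=6: u_6=97/105 ∈ [23/29, 1) → index 6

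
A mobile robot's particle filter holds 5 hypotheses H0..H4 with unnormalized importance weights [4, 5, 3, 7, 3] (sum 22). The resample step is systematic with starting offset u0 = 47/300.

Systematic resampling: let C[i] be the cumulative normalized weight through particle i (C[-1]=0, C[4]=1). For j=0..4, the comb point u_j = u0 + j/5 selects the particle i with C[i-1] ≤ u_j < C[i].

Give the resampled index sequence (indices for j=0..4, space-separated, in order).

C = [2/11, 9/22, 6/11, 19/22, 1]
j=0: u_0=47/300 ∈ [0, 2/11) → index 0
j=1: u_1=107/300 ∈ [2/11, 9/22) → index 1
j=2: u_2=167/300 ∈ [6/11, 19/22) → index 3
j=3: u_3=227/300 ∈ [6/11, 19/22) → index 3
j=4: u_4=287/300 ∈ [19/22, 1) → index 4

0 1 3 3 4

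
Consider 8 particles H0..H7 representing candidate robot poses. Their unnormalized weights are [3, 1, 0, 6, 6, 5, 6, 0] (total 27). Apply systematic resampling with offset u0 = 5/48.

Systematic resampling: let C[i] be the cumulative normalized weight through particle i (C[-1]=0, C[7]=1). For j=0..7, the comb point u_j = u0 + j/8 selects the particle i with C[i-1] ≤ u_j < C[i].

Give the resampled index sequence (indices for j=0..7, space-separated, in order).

0 3 3 4 5 5 6 6

C = [1/9, 4/27, 4/27, 10/27, 16/27, 7/9, 1, 1]
j=0: u_0=5/48 ∈ [0, 1/9) → index 0
j=1: u_1=11/48 ∈ [4/27, 10/27) → index 3
j=2: u_2=17/48 ∈ [4/27, 10/27) → index 3
j=3: u_3=23/48 ∈ [10/27, 16/27) → index 4
j=4: u_4=29/48 ∈ [16/27, 7/9) → index 5
j=5: u_5=35/48 ∈ [16/27, 7/9) → index 5
j=6: u_6=41/48 ∈ [7/9, 1) → index 6
j=7: u_7=47/48 ∈ [7/9, 1) → index 6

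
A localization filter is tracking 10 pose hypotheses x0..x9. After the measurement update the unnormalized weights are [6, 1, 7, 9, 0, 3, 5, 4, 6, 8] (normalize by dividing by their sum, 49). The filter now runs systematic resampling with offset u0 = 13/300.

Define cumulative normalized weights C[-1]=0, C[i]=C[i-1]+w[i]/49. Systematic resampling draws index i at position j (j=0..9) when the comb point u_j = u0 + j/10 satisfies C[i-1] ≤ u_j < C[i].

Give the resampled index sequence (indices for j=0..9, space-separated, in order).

0 2 2 3 3 6 7 8 9 9

C = [6/49, 1/7, 2/7, 23/49, 23/49, 26/49, 31/49, 5/7, 41/49, 1]
j=0: u_0=13/300 ∈ [0, 6/49) → index 0
j=1: u_1=43/300 ∈ [1/7, 2/7) → index 2
j=2: u_2=73/300 ∈ [1/7, 2/7) → index 2
j=3: u_3=103/300 ∈ [2/7, 23/49) → index 3
j=4: u_4=133/300 ∈ [2/7, 23/49) → index 3
j=5: u_5=163/300 ∈ [26/49, 31/49) → index 6
j=6: u_6=193/300 ∈ [31/49, 5/7) → index 7
j=7: u_7=223/300 ∈ [5/7, 41/49) → index 8
j=8: u_8=253/300 ∈ [41/49, 1) → index 9
j=9: u_9=283/300 ∈ [41/49, 1) → index 9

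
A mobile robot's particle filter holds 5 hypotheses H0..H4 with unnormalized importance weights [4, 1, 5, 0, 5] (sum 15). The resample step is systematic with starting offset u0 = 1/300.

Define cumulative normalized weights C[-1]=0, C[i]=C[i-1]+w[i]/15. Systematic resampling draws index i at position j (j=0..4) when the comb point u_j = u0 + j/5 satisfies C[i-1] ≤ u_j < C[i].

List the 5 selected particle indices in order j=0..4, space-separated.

0 0 2 2 4

C = [4/15, 1/3, 2/3, 2/3, 1]
j=0: u_0=1/300 ∈ [0, 4/15) → index 0
j=1: u_1=61/300 ∈ [0, 4/15) → index 0
j=2: u_2=121/300 ∈ [1/3, 2/3) → index 2
j=3: u_3=181/300 ∈ [1/3, 2/3) → index 2
j=4: u_4=241/300 ∈ [2/3, 1) → index 4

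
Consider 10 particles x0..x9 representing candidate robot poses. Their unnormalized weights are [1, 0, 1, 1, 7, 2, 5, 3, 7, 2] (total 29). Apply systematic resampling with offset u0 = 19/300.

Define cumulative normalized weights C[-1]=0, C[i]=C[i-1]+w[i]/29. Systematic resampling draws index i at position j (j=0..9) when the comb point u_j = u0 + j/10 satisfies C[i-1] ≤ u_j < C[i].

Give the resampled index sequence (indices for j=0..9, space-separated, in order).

2 4 4 5 6 6 7 8 8 9

C = [1/29, 1/29, 2/29, 3/29, 10/29, 12/29, 17/29, 20/29, 27/29, 1]
j=0: u_0=19/300 ∈ [1/29, 2/29) → index 2
j=1: u_1=49/300 ∈ [3/29, 10/29) → index 4
j=2: u_2=79/300 ∈ [3/29, 10/29) → index 4
j=3: u_3=109/300 ∈ [10/29, 12/29) → index 5
j=4: u_4=139/300 ∈ [12/29, 17/29) → index 6
j=5: u_5=169/300 ∈ [12/29, 17/29) → index 6
j=6: u_6=199/300 ∈ [17/29, 20/29) → index 7
j=7: u_7=229/300 ∈ [20/29, 27/29) → index 8
j=8: u_8=259/300 ∈ [20/29, 27/29) → index 8
j=9: u_9=289/300 ∈ [27/29, 1) → index 9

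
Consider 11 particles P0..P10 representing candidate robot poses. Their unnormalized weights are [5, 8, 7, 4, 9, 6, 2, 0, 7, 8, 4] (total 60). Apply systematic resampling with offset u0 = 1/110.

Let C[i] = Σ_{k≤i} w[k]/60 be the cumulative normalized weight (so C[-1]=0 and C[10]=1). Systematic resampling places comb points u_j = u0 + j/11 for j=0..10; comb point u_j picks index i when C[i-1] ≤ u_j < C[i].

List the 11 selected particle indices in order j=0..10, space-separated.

0 1 1 2 3 4 5 5 8 9 9

C = [1/12, 13/60, 1/3, 2/5, 11/20, 13/20, 41/60, 41/60, 4/5, 14/15, 1]
j=0: u_0=1/110 ∈ [0, 1/12) → index 0
j=1: u_1=1/10 ∈ [1/12, 13/60) → index 1
j=2: u_2=21/110 ∈ [1/12, 13/60) → index 1
j=3: u_3=31/110 ∈ [13/60, 1/3) → index 2
j=4: u_4=41/110 ∈ [1/3, 2/5) → index 3
j=5: u_5=51/110 ∈ [2/5, 11/20) → index 4
j=6: u_6=61/110 ∈ [11/20, 13/20) → index 5
j=7: u_7=71/110 ∈ [11/20, 13/20) → index 5
j=8: u_8=81/110 ∈ [41/60, 4/5) → index 8
j=9: u_9=91/110 ∈ [4/5, 14/15) → index 9
j=10: u_10=101/110 ∈ [4/5, 14/15) → index 9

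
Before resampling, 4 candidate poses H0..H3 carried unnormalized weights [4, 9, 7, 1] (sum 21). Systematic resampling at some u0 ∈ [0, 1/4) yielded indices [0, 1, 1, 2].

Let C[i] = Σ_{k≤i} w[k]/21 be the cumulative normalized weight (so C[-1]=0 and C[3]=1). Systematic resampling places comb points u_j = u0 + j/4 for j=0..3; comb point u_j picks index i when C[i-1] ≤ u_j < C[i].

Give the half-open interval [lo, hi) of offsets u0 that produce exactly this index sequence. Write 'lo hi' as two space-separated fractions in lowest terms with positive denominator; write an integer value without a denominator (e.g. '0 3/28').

C = [4/21, 13/21, 20/21, 1]
j=0 picked index 0: u0 ∈ [0, 4/21)
j=1 picked index 1: u0 ∈ [-5/84, 31/84)
j=2 picked index 1: u0 ∈ [-13/42, 5/42)
j=3 picked index 2: u0 ∈ [-11/84, 17/84)
intersection: [0, 5/42)

0 5/42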